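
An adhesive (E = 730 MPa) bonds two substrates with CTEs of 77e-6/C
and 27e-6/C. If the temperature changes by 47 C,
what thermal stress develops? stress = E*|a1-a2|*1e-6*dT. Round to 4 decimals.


Stress = 730 * |77 - 27| * 1e-6 * 47
= 1.7155 MPa

1.7155


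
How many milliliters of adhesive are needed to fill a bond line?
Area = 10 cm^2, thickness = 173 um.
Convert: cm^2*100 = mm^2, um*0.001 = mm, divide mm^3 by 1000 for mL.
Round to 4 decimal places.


= (10 * 100) * (173 * 0.001) / 1000
= 0.1730 mL

0.1730


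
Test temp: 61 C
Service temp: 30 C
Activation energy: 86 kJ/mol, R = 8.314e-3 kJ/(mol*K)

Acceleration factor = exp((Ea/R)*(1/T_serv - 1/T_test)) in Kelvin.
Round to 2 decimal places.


AF = exp((86/0.008314)*(1/303.15 - 1/334.15))
= 23.70

23.70


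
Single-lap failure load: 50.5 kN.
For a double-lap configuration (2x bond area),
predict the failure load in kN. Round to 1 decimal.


Failure load = 50.5 * 2 = 101.0 kN

101.0


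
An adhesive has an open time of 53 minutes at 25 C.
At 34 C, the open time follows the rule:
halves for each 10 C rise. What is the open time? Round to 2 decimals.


Factor = 2^((34-25)/10) = 1.8661
Open time = 53 / 1.8661 = 28.40 min

28.40


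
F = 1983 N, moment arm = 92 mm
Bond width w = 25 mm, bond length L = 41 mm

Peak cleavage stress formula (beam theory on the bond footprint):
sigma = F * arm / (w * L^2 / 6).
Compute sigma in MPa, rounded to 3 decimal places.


sigma = (1983 * 92) / (25 * 1681 / 6)
= 182436 * 6 / 42025
= 1094616 / 42025
= 26.047 MPa

26.047


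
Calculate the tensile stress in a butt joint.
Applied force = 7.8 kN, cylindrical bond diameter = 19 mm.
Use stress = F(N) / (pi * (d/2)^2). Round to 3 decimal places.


A = pi * 9.5^2 = 283.5287 mm^2
sigma = 7800.0 / 283.5287 = 27.510 MPa

27.510


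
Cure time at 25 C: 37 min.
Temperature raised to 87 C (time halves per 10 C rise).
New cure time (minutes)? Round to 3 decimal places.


Acceleration factor = 2^(62/10) = 73.5167
New time = 37 / 73.5167 = 0.503 min

0.503


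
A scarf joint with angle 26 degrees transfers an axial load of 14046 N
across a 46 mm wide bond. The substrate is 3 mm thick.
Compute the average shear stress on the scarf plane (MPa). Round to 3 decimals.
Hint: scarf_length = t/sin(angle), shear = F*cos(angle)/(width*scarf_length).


scarf_length = 3 / sin(26 deg) = 6.8435 mm
cos(26 deg) = 0.898794
shear stress = 14046 * 0.898794 / (46 * 6.8435)
= 40.103 MPa

40.103


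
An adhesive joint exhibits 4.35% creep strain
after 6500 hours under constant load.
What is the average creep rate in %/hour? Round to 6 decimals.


Creep rate = strain / time
= 4.35 / 6500
= 0.000669 %/h

0.000669


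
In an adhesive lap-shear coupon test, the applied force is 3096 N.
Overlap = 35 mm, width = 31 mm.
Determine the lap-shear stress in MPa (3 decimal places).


stress = F / (overlap * width)
= 3096 / (35 * 31)
= 2.853 MPa

2.853


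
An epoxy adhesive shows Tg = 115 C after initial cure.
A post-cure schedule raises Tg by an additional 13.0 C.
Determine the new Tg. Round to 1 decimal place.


New Tg = 115 + 13.0
= 128.0 C

128.0


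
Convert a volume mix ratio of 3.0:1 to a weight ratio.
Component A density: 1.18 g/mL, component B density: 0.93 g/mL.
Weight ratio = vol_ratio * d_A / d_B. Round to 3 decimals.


= 3.0 * 1.18 / 0.93 = 3.806

3.806


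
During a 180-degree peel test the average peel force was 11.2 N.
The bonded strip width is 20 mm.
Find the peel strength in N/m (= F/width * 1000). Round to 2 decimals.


Peel strength = F/width * 1000
= 11.2 / 20 * 1000
= 560.00 N/m

560.00


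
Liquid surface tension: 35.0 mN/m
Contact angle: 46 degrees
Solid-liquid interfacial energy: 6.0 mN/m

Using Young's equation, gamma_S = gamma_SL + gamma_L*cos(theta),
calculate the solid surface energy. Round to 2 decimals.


gamma_S = 6.0 + 35.0 * cos(46)
= 30.31 mN/m

30.31


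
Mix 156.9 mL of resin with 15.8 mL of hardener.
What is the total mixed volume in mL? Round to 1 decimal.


Total = 156.9 + 15.8 = 172.7 mL

172.7


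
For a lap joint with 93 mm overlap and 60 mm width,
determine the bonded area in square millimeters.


Area = 93 * 60 = 5580 mm^2

5580


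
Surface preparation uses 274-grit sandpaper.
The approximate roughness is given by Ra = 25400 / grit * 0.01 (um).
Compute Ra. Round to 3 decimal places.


Ra = 25400 / 274 * 0.01
= 254 / 274
= 0.927 um

0.927


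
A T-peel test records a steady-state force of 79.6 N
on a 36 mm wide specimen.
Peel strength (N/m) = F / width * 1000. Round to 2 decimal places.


Peel strength = 79.6 / 36 * 1000
= 2211.11 N/m

2211.11


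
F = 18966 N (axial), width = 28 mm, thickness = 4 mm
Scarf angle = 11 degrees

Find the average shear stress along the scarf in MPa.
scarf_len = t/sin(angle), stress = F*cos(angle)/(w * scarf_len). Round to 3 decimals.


scarf_len = 4/sin(11 deg) = 20.9634
cos(11 deg) = 0.981627
stress = 18966*0.981627/(28*20.9634) = 31.718 MPa

31.718


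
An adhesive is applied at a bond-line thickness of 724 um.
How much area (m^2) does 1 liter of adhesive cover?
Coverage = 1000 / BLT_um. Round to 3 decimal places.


Coverage = 1000 / 724 = 1.381 m^2

1.381


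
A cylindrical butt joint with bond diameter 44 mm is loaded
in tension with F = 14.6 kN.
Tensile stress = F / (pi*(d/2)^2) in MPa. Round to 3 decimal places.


Area = pi * (44/2)^2 = 1520.5308 mm^2
Stress = 14.6*1000 / 1520.5308
= 9.602 MPa

9.602


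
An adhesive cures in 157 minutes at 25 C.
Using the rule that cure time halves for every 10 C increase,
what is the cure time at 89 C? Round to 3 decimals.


Factor = 2^((89 - 25) / 10) = 84.4485
Cure time = 157 / 84.4485
= 1.859 minutes

1.859


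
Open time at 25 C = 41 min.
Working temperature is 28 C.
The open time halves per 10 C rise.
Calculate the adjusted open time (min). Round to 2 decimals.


factor = 2^((28 - 25) / 10) = 1.2311
ot = 41 / 1.2311 = 33.30 min

33.30


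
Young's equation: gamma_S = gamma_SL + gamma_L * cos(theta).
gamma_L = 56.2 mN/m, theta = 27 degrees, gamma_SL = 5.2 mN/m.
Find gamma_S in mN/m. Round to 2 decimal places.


cos(27 deg) = 0.891007
gamma_S = 5.2 + 56.2 * 0.891007
= 55.27 mN/m

55.27


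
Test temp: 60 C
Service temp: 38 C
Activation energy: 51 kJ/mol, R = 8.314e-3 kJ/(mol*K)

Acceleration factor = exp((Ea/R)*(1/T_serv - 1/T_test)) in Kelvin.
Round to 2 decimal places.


AF = exp((51/0.008314)*(1/311.15 - 1/333.15))
= 3.68

3.68


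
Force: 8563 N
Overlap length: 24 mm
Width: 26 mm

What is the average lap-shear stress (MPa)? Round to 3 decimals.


Average shear stress = F / (overlap * width)
= 8563 / (24 * 26)
= 13.723 MPa

13.723


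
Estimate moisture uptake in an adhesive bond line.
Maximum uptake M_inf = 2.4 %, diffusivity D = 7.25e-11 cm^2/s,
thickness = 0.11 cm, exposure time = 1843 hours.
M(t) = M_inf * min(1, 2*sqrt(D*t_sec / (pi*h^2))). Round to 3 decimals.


Convert time: 1843 h = 6634800 s
ratio = min(1, 2*sqrt(7.25e-11*6634800/(pi*0.11^2)))
= 0.224981
M(t) = 2.4 * 0.224981 = 0.540%

0.540


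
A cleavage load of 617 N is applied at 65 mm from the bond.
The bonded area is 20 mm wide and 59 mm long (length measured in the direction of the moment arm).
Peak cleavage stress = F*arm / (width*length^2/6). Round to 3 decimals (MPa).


Moment = 617 * 65 = 40105 N*mm
Section modulus = 20 * 3481 / 6 = 69620 / 6 mm^3
Stress = 40105 / (69620 / 6) = 240630 / 69620
= 3.456 MPa

3.456


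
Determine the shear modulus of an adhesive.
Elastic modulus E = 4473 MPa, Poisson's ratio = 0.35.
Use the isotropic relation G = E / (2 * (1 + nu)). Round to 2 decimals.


G = 4473 / (2*(1+0.35)) = 4473 / 2.70
= 1656.67 MPa

1656.67


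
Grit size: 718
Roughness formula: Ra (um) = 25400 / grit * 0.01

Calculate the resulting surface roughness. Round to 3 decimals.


Ra = 25400 / 718 * 0.01
= 0.354 um

0.354


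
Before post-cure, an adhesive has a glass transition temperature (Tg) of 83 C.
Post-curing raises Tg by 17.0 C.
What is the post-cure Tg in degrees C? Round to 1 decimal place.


Tg_post = Tg_base + delta_Tg
= 83 + 17.0
= 100.0 C

100.0


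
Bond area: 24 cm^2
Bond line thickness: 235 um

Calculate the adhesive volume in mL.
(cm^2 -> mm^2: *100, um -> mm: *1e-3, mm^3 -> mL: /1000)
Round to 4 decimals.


V = 24*100 * 235*1e-3 / 1000
= 0.5640 mL

0.5640


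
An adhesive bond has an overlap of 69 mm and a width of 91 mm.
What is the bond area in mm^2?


Bond area = overlap * width
= 69 * 91
= 6279 mm^2

6279


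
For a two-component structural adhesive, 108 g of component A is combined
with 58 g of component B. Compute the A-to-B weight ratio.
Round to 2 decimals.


Weight ratio A:B = 108 / 58
= 1.86

1.86


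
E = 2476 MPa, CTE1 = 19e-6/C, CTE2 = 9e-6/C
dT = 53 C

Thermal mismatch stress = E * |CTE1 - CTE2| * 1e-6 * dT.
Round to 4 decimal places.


= 2476 * 10e-6 * 53
= 1.3123 MPa

1.3123


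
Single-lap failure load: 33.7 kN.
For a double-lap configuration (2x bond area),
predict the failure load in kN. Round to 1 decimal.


Failure load = 33.7 * 2 = 67.4 kN

67.4


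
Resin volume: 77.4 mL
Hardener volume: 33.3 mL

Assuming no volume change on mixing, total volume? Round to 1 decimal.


V_total = 77.4 + 33.3 = 110.7 mL

110.7


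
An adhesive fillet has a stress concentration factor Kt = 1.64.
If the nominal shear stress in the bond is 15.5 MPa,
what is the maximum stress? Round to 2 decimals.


Max stress = 15.5 * 1.64 = 25.42 MPa

25.42


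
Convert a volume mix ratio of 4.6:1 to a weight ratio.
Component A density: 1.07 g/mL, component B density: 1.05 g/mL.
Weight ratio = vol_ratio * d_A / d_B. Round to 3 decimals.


= 4.6 * 1.07 / 1.05 = 4.688

4.688


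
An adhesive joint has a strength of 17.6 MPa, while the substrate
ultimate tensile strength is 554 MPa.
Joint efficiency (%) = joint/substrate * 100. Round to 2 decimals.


Efficiency = 17.6 / 554 * 100
= 3.18%

3.18


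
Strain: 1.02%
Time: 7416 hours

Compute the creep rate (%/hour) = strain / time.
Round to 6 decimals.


Creep rate = 1.02 / 7416
= 0.000138 %/h

0.000138


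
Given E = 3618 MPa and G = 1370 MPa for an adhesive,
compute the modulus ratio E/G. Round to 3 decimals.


E/G ratio = 3618 / 1370 = 2.641

2.641


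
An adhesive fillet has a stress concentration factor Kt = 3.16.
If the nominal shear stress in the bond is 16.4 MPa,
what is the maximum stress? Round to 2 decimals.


Max stress = 16.4 * 3.16 = 51.82 MPa

51.82


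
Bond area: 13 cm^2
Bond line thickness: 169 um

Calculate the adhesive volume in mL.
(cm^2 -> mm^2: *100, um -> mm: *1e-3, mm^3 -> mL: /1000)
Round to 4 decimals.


V = 13*100 * 169*1e-3 / 1000
= 0.2197 mL

0.2197


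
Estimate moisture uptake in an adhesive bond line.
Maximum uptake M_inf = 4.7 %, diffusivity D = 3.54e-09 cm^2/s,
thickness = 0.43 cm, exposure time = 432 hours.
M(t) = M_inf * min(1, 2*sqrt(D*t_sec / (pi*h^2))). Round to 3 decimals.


Convert time: 432 h = 1555200 s
ratio = min(1, 2*sqrt(3.54e-09*1555200/(pi*0.43^2)))
= 0.194707
M(t) = 4.7 * 0.194707 = 0.915%

0.915


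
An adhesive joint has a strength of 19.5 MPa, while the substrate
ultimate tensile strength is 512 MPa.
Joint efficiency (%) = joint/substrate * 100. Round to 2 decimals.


Efficiency = 19.5 / 512 * 100
= 3.81%

3.81


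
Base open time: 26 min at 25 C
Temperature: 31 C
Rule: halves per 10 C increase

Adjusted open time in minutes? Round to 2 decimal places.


Acceleration = 2^((31-25)/10) = 1.5157
Open time = 26 / 1.5157 = 17.15 min

17.15


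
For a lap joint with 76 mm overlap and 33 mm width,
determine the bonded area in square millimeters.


Area = 76 * 33 = 2508 mm^2

2508


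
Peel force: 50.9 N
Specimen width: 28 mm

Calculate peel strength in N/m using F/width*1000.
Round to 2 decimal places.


Peel strength = 50.9 / 28 * 1000 = 1817.86 N/m

1817.86


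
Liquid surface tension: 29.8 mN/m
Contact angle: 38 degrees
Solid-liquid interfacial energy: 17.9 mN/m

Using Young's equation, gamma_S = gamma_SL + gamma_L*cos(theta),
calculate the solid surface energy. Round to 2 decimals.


gamma_S = 17.9 + 29.8 * cos(38)
= 41.38 mN/m

41.38


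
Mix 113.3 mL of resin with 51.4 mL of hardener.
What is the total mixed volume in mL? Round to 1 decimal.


Total = 113.3 + 51.4 = 164.7 mL

164.7


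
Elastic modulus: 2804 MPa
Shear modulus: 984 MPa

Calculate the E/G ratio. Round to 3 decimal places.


E / G = 2804 / 984 = 2.850

2.850


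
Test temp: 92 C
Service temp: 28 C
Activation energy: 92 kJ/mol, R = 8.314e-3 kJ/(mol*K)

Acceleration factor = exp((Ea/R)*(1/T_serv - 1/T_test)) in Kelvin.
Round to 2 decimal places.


AF = exp((92/0.008314)*(1/301.15 - 1/365.15))
= 626.57

626.57


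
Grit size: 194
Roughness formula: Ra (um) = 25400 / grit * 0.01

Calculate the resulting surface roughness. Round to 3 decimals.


Ra = 25400 / 194 * 0.01
= 1.309 um

1.309


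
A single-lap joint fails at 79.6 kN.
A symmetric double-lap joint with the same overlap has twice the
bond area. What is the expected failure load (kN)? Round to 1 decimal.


Double-lap load = 2 * 79.6 = 159.2 kN

159.2


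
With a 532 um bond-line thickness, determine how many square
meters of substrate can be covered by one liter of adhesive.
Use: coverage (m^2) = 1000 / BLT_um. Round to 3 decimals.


Coverage = 1000 / 532 = 1.880 m^2

1.880


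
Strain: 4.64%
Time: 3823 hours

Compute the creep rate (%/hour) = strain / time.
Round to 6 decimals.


Creep rate = 4.64 / 3823
= 0.001214 %/h

0.001214


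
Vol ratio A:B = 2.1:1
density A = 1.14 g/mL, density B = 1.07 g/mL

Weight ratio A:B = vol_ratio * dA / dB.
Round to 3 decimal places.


Weight ratio = 2.1 * 1.14 / 1.07
= 2.237

2.237


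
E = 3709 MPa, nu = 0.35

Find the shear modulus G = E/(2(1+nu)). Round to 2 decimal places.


G = 3709 / (2 * 1.35)
= 1373.70 MPa

1373.70


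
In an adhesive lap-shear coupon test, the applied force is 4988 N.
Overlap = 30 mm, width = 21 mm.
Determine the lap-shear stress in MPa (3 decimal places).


stress = F / (overlap * width)
= 4988 / (30 * 21)
= 7.917 MPa

7.917


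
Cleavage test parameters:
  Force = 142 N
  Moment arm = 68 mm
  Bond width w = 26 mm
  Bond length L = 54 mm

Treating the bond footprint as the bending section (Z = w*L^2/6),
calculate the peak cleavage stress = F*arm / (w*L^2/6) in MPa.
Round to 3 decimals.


M = 142 * 68 = 9656 N*mm
Z = 26 * 54^2 / 6 = 75816 / 6 mm^3
sigma = M / Z = 6 * 9656 / 75816 = 57936 / 75816
= 0.764 MPa

0.764


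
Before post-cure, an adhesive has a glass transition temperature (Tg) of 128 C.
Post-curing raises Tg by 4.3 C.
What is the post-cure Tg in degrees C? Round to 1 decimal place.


Tg_post = Tg_base + delta_Tg
= 128 + 4.3
= 132.3 C

132.3


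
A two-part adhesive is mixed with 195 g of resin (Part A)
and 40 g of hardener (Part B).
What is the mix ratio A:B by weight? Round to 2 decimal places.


Mix ratio = mass_A / mass_B
= 195 / 40
= 4.88

4.88


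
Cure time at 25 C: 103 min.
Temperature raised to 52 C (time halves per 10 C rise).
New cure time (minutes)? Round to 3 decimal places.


Acceleration factor = 2^(27/10) = 6.4980
New time = 103 / 6.4980 = 15.851 min

15.851


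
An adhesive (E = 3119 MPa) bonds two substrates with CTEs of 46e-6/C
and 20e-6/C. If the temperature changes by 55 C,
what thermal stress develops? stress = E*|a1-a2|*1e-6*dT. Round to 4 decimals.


Stress = 3119 * |46 - 20| * 1e-6 * 55
= 4.4602 MPa

4.4602


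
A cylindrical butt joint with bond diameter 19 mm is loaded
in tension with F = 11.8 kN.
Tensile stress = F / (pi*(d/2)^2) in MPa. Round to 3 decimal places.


Area = pi * (19/2)^2 = 283.5287 mm^2
Stress = 11.8*1000 / 283.5287
= 41.618 MPa

41.618


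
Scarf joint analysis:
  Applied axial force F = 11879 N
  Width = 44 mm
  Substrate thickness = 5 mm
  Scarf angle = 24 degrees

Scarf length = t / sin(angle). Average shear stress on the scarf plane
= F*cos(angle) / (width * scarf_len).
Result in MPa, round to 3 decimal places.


Scarf length = 5 / sin(24 deg) = 12.2930 mm
cos(24 deg) = 0.913545
Shear = 11879 * 0.913545 / (44 * 12.2930)
= 20.063 MPa

20.063


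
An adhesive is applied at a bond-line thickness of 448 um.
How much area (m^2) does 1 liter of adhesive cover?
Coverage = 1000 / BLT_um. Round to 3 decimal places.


Coverage = 1000 / 448 = 2.232 m^2

2.232


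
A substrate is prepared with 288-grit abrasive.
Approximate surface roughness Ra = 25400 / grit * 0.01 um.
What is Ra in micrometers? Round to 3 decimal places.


Ra = 25400 / 288 * 0.01 = 0.882 um

0.882


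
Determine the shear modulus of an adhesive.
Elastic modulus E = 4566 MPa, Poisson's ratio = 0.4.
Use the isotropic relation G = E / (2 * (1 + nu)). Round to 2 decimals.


G = 4566 / (2*(1+0.4)) = 4566 / 2.80
= 1630.71 MPa

1630.71


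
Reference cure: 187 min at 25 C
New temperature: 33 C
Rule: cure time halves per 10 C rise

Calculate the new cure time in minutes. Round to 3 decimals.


factor = 2^((33-25)/10) = 1.7411
t_new = 187 / 1.7411 = 107.403 min

107.403


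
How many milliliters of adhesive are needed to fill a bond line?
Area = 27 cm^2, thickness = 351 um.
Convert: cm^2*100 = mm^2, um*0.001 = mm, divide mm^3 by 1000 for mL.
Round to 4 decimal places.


= (27 * 100) * (351 * 0.001) / 1000
= 0.9477 mL

0.9477


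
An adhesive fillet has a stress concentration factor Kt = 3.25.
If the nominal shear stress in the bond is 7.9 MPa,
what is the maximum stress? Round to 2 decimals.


Max stress = 7.9 * 3.25 = 25.68 MPa

25.68


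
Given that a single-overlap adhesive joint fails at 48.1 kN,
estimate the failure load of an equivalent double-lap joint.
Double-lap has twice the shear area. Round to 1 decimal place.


Double-lap factor = 2
Expected load = 48.1 * 2 = 96.2 kN

96.2


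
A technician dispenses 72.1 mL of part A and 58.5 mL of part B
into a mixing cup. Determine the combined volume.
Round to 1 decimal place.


Combined volume = 72.1 + 58.5
= 130.6 mL

130.6


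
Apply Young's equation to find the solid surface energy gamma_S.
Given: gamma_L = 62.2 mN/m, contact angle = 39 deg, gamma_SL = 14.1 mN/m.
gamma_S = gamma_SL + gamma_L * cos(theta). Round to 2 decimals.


theta_rad = 39 * pi/180 = 0.680678
gamma_S = 14.1 + 62.2 * cos(0.680678)
= 62.44 mN/m

62.44


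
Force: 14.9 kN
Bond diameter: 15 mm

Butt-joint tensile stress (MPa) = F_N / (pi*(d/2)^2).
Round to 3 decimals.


F_N = 14.9 * 1000 = 14900.0 N
A = pi*(7.5)^2 = 176.7146 mm^2
stress = 14900.0 / 176.7146 = 84.317 MPa

84.317


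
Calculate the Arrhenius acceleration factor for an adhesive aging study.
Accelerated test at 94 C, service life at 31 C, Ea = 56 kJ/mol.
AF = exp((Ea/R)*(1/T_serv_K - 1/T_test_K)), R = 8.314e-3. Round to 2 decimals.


T_test = 367.15 K, T_serv = 304.15 K
Ea/R = 56 / 0.008314 = 6735.63
AF = exp(6735.63 * (1/304.15 - 1/367.15))
= 44.70

44.70


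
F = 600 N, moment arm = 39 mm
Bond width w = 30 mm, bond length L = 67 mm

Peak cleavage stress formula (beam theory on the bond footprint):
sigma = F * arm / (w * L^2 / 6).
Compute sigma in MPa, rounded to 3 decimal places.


sigma = (600 * 39) / (30 * 4489 / 6)
= 23400 * 6 / 134670
= 140400 / 134670
= 1.043 MPa

1.043


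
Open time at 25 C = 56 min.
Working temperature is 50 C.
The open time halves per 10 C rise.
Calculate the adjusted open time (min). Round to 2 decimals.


factor = 2^((50 - 25) / 10) = 5.6569
ot = 56 / 5.6569 = 9.90 min

9.90


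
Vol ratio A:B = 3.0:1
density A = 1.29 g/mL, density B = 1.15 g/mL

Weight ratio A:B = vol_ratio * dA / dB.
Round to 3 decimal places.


Weight ratio = 3.0 * 1.29 / 1.15
= 3.365

3.365


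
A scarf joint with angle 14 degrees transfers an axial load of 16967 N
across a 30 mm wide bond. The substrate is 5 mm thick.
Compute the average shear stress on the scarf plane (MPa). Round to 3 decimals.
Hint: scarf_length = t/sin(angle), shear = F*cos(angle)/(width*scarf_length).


scarf_length = 5 / sin(14 deg) = 20.6678 mm
cos(14 deg) = 0.970296
shear stress = 16967 * 0.970296 / (30 * 20.6678)
= 26.552 MPa

26.552


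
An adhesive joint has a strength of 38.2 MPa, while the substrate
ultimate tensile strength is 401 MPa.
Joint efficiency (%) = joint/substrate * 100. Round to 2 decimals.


Efficiency = 38.2 / 401 * 100
= 9.53%

9.53


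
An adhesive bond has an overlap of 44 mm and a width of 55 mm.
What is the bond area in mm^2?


Bond area = overlap * width
= 44 * 55
= 2420 mm^2

2420


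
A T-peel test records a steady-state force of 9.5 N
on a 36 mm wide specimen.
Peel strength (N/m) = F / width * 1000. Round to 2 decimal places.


Peel strength = 9.5 / 36 * 1000
= 263.89 N/m

263.89


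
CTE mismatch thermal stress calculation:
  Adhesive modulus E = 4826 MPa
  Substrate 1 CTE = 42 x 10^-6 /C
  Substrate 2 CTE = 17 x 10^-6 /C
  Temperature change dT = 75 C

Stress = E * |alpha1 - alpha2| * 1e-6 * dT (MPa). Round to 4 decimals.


delta_alpha = |42 - 17| = 25 x 10^-6/C
Stress = 4826 * 25e-6 * 75
= 9.0488 MPa

9.0488


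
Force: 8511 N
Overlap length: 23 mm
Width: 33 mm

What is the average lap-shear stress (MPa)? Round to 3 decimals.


Average shear stress = F / (overlap * width)
= 8511 / (23 * 33)
= 11.213 MPa

11.213


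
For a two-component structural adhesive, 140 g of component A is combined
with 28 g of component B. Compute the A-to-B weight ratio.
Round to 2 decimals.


Weight ratio A:B = 140 / 28
= 5.00

5.00


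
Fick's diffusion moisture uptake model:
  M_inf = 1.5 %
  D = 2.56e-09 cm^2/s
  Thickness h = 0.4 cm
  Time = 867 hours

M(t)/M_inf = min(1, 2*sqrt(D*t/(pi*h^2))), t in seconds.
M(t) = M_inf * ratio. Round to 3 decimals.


t_sec = 867 * 3600 = 3121200
ratio = 2*sqrt(2.56e-09*3121200/(pi*0.4^2))
= min(1, 0.252160)
= 0.252160
M(t) = 1.5 * 0.252160 = 0.378 %

0.378


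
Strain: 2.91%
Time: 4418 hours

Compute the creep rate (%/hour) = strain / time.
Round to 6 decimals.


Creep rate = 2.91 / 4418
= 0.000659 %/h

0.000659


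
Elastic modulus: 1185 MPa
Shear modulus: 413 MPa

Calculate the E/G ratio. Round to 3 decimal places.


E / G = 1185 / 413 = 2.869

2.869


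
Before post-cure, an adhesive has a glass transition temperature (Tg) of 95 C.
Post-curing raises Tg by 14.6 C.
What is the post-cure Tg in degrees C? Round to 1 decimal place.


Tg_post = Tg_base + delta_Tg
= 95 + 14.6
= 109.6 C

109.6


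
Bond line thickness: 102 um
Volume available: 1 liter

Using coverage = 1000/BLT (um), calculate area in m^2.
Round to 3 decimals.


1 L = 1e6 mm^3, thickness = 102 um = 0.102 mm
Area = 1e6 / 0.102 mm^2 = (1e6 / 0.102) / 1e6 m^2 = 1000 / 102 m^2
= 9.804 m^2

9.804


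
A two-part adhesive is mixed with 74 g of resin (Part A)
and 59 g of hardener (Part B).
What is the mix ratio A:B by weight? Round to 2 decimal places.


Mix ratio = mass_A / mass_B
= 74 / 59
= 1.25

1.25


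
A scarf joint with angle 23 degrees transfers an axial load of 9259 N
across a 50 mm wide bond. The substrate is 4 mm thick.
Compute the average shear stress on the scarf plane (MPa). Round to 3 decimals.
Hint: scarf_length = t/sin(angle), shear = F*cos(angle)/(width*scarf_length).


scarf_length = 4 / sin(23 deg) = 10.2372 mm
cos(23 deg) = 0.920505
shear stress = 9259 * 0.920505 / (50 * 10.2372)
= 16.651 MPa

16.651


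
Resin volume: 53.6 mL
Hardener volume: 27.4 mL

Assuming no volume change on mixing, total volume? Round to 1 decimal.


V_total = 53.6 + 27.4 = 81.0 mL

81.0


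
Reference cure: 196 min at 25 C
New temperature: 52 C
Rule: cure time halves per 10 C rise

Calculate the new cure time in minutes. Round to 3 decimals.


factor = 2^((52-25)/10) = 6.4980
t_new = 196 / 6.4980 = 30.163 min

30.163


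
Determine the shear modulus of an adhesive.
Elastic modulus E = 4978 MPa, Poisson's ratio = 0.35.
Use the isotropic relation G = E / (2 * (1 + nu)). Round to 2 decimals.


G = 4978 / (2*(1+0.35)) = 4978 / 2.70
= 1843.70 MPa

1843.70


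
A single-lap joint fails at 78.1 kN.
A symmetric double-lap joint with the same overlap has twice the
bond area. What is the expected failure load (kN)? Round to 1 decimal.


Double-lap load = 2 * 78.1 = 156.2 kN

156.2


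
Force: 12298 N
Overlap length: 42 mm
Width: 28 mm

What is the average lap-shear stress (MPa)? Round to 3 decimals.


Average shear stress = F / (overlap * width)
= 12298 / (42 * 28)
= 10.457 MPa

10.457


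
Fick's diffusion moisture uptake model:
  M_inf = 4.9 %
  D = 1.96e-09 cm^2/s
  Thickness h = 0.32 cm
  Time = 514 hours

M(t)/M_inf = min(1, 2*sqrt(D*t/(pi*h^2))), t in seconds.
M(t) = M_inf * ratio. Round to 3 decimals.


t_sec = 514 * 3600 = 1850400
ratio = 2*sqrt(1.96e-09*1850400/(pi*0.32^2))
= min(1, 0.212357)
= 0.212357
M(t) = 4.9 * 0.212357 = 1.041 %

1.041


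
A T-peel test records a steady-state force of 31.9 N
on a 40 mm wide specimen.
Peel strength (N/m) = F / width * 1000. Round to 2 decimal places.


Peel strength = 31.9 / 40 * 1000
= 797.50 N/m

797.50


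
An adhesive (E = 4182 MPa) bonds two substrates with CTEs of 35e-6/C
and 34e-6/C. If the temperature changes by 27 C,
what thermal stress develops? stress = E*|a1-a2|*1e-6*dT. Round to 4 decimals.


Stress = 4182 * |35 - 34| * 1e-6 * 27
= 0.1129 MPa

0.1129


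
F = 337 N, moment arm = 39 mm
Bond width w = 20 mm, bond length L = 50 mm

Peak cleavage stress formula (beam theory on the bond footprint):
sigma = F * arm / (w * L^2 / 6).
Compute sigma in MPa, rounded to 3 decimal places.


sigma = (337 * 39) / (20 * 2500 / 6)
= 13143 * 6 / 50000
= 78858 / 50000
= 1.577 MPa

1.577


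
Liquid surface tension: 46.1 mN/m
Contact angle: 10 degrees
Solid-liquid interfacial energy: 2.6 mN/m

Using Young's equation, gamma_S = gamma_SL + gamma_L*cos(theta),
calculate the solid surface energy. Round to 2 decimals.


gamma_S = 2.6 + 46.1 * cos(10)
= 48.00 mN/m

48.00


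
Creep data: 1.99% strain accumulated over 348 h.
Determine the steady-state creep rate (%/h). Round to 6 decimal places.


Rate = 1.99 / 348 = 0.005718 %/h

0.005718


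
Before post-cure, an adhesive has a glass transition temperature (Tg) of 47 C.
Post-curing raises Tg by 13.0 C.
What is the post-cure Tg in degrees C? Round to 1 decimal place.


Tg_post = Tg_base + delta_Tg
= 47 + 13.0
= 60.0 C

60.0


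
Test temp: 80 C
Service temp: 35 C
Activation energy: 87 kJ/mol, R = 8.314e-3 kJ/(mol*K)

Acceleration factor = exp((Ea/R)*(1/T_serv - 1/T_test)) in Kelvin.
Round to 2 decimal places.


AF = exp((87/0.008314)*(1/308.15 - 1/353.15))
= 75.73

75.73


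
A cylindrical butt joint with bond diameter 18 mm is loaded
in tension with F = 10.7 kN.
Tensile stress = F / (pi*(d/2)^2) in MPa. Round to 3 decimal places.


Area = pi * (18/2)^2 = 254.4690 mm^2
Stress = 10.7*1000 / 254.4690
= 42.048 MPa

42.048


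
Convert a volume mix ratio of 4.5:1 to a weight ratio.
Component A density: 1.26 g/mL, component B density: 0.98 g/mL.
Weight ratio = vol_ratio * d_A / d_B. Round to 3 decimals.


= 4.5 * 1.26 / 0.98 = 5.786

5.786


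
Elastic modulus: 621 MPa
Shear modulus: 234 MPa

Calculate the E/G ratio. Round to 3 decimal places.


E / G = 621 / 234 = 2.654

2.654


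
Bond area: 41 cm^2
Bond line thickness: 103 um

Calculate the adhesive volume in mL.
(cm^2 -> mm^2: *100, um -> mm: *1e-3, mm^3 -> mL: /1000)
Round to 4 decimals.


V = 41*100 * 103*1e-3 / 1000
= 0.4223 mL

0.4223


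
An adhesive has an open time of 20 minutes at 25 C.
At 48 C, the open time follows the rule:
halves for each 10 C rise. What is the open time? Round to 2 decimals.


Factor = 2^((48-25)/10) = 4.9246
Open time = 20 / 4.9246 = 4.06 min

4.06


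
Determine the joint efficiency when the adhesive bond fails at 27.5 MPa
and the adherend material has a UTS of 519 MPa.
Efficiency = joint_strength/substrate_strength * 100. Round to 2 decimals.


Joint efficiency = 27.5 / 519 * 100
= 5.30%

5.30


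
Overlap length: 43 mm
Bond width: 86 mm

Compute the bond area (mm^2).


Bond area = 43 * 86 = 3698 mm^2

3698


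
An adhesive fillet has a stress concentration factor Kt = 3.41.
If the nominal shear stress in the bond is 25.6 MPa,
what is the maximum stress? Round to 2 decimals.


Max stress = 25.6 * 3.41 = 87.30 MPa

87.30


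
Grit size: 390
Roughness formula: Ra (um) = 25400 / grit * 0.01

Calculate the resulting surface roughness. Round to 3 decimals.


Ra = 25400 / 390 * 0.01
= 0.651 um

0.651


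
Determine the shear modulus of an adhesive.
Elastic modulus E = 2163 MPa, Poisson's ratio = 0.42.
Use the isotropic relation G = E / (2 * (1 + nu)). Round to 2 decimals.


G = 2163 / (2*(1+0.42)) = 2163 / 2.84
= 761.62 MPa

761.62


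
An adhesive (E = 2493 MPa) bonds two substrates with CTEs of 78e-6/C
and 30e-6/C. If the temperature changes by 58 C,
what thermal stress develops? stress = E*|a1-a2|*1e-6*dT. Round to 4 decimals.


Stress = 2493 * |78 - 30| * 1e-6 * 58
= 6.9405 MPa

6.9405


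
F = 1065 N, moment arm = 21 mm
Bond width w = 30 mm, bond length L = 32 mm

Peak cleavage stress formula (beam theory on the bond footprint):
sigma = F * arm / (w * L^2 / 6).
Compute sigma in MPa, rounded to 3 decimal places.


sigma = (1065 * 21) / (30 * 1024 / 6)
= 22365 * 6 / 30720
= 134190 / 30720
= 4.368 MPa

4.368


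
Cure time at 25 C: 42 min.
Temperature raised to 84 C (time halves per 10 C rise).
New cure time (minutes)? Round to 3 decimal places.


Acceleration factor = 2^(59/10) = 59.7141
New time = 42 / 59.7141 = 0.703 min

0.703


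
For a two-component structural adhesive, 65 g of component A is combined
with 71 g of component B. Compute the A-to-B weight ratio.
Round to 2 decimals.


Weight ratio A:B = 65 / 71
= 0.92

0.92


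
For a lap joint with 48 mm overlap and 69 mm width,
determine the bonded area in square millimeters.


Area = 48 * 69 = 3312 mm^2

3312


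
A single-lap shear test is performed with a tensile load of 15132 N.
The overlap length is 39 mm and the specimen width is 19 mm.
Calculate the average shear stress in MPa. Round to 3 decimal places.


Shear stress = F / (overlap * width)
= 15132 / (39 * 19)
= 15132 / 741
= 20.421 MPa

20.421


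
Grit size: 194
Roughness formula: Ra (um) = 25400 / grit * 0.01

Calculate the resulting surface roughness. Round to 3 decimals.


Ra = 25400 / 194 * 0.01
= 1.309 um

1.309


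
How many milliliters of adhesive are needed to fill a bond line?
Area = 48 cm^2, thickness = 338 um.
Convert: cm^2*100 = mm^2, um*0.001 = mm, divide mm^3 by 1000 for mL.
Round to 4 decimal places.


= (48 * 100) * (338 * 0.001) / 1000
= 1.6224 mL

1.6224


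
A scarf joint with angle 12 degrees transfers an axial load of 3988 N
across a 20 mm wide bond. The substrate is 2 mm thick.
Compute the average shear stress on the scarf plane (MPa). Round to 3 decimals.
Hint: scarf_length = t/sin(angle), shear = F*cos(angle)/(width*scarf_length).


scarf_length = 2 / sin(12 deg) = 9.6195 mm
cos(12 deg) = 0.978148
shear stress = 3988 * 0.978148 / (20 * 9.6195)
= 20.276 MPa

20.276


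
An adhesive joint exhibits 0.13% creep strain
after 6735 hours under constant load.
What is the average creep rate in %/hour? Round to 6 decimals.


Creep rate = strain / time
= 0.13 / 6735
= 0.000019 %/h

0.000019


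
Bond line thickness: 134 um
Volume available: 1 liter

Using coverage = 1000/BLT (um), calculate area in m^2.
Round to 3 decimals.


1 L = 1e6 mm^3, thickness = 134 um = 0.134 mm
Area = 1e6 / 0.134 mm^2 = (1e6 / 0.134) / 1e6 m^2 = 1000 / 134 m^2
= 7.463 m^2

7.463


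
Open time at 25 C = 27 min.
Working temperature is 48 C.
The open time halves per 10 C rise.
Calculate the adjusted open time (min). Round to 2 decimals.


factor = 2^((48 - 25) / 10) = 4.9246
ot = 27 / 4.9246 = 5.48 min

5.48


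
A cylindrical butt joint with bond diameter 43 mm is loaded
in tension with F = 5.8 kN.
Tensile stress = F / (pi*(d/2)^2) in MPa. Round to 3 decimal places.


Area = pi * (43/2)^2 = 1452.2012 mm^2
Stress = 5.8*1000 / 1452.2012
= 3.994 MPa

3.994


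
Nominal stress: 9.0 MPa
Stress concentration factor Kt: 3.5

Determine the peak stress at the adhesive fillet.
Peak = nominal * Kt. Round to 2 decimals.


Peak stress = 9.0 * 3.5
= 31.50 MPa

31.50


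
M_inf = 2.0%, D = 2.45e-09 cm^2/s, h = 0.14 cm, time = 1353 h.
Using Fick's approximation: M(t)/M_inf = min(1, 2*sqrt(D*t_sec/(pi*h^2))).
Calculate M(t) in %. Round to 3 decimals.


t = 4870800 s
ratio = min(1, 2*sqrt(2.45e-09*4870800/(pi*0.0196)))
= 0.880461
M(t) = 2.0 * 0.880461 = 1.761%

1.761


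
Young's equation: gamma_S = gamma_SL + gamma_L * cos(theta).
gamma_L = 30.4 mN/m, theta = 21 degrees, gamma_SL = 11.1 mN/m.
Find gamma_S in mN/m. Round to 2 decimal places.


cos(21 deg) = 0.933580
gamma_S = 11.1 + 30.4 * 0.933580
= 39.48 mN/m

39.48


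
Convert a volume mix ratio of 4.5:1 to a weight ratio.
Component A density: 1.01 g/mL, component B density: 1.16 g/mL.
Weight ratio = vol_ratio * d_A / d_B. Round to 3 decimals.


= 4.5 * 1.01 / 1.16 = 3.918

3.918


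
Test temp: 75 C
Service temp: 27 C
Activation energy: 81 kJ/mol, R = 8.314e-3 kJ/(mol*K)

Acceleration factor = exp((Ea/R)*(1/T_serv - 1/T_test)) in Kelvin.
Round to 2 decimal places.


AF = exp((81/0.008314)*(1/300.15 - 1/348.15))
= 87.81

87.81


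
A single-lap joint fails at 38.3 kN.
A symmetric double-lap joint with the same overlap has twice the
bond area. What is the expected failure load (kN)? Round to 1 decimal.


Double-lap load = 2 * 38.3 = 76.6 kN

76.6


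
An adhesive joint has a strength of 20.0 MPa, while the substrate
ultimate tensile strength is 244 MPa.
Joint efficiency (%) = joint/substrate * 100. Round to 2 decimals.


Efficiency = 20.0 / 244 * 100
= 8.20%

8.20


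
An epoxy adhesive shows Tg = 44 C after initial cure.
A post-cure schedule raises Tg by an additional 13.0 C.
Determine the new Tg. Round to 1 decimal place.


New Tg = 44 + 13.0
= 57.0 C

57.0


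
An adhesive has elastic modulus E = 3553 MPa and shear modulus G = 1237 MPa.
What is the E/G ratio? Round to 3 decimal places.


E/G = 3553 / 1237 = 2.872

2.872


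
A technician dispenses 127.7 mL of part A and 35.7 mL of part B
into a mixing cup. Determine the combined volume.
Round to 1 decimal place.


Combined volume = 127.7 + 35.7
= 163.4 mL

163.4


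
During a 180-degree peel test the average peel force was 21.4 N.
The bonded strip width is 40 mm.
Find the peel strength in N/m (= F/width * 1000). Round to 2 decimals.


Peel strength = F/width * 1000
= 21.4 / 40 * 1000
= 535.00 N/m

535.00


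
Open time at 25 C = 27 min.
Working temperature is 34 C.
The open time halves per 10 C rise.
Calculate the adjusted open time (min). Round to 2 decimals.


factor = 2^((34 - 25) / 10) = 1.8661
ot = 27 / 1.8661 = 14.47 min

14.47


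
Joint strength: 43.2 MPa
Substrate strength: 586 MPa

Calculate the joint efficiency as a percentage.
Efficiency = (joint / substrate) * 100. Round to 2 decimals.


Efficiency = (43.2 / 586) * 100 = 7.37%

7.37


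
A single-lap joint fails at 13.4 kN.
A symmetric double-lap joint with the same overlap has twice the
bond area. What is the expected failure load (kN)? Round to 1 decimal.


Double-lap load = 2 * 13.4 = 26.8 kN

26.8


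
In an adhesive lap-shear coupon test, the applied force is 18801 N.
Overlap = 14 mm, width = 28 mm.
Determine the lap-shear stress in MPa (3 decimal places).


stress = F / (overlap * width)
= 18801 / (14 * 28)
= 47.962 MPa

47.962


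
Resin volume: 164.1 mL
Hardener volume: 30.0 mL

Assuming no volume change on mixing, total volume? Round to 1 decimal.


V_total = 164.1 + 30.0 = 194.1 mL

194.1


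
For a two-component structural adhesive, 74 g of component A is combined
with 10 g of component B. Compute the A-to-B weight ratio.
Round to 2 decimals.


Weight ratio A:B = 74 / 10
= 7.40

7.40


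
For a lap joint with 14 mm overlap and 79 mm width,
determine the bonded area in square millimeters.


Area = 14 * 79 = 1106 mm^2

1106


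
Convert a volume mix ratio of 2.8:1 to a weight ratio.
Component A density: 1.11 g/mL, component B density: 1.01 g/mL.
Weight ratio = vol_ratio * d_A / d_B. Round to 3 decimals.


= 2.8 * 1.11 / 1.01 = 3.077

3.077


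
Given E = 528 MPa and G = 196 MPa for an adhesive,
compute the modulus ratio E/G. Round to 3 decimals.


E/G ratio = 528 / 196 = 2.694

2.694


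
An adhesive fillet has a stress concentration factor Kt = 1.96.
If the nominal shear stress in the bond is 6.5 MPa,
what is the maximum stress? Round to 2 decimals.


Max stress = 6.5 * 1.96 = 12.74 MPa

12.74


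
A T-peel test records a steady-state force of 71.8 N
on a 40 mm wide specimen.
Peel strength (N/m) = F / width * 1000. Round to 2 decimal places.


Peel strength = 71.8 / 40 * 1000
= 1795.00 N/m

1795.00


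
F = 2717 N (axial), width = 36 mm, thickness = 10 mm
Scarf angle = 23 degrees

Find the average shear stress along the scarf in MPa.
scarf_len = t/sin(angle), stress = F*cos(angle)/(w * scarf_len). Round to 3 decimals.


scarf_len = 10/sin(23 deg) = 25.5930
cos(23 deg) = 0.920505
stress = 2717*0.920505/(36*25.5930) = 2.715 MPa

2.715


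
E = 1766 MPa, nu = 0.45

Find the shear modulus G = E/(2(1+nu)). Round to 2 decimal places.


G = 1766 / (2 * 1.45)
= 608.97 MPa

608.97


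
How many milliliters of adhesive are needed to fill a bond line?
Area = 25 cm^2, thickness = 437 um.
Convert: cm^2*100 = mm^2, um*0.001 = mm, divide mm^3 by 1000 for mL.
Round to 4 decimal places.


= (25 * 100) * (437 * 0.001) / 1000
= 1.0925 mL

1.0925


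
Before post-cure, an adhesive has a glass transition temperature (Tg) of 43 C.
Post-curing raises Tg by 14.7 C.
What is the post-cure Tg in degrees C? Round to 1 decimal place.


Tg_post = Tg_base + delta_Tg
= 43 + 14.7
= 57.7 C

57.7


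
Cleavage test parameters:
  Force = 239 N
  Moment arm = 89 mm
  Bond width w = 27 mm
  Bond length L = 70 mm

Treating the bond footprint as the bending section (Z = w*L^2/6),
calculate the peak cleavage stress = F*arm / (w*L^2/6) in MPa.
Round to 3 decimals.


M = 239 * 89 = 21271 N*mm
Z = 27 * 70^2 / 6 = 132300 / 6 mm^3
sigma = M / Z = 6 * 21271 / 132300 = 127626 / 132300
= 0.965 MPa

0.965


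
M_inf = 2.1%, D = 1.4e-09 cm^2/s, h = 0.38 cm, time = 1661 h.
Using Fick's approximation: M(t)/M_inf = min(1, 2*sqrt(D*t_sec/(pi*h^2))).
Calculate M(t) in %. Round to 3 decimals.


t = 5979600 s
ratio = min(1, 2*sqrt(1.4e-09*5979600/(pi*0.1444)))
= 0.271689
M(t) = 2.1 * 0.271689 = 0.571%

0.571


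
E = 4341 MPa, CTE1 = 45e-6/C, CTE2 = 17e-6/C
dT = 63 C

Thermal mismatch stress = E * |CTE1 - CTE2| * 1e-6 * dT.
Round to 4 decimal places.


= 4341 * 28e-6 * 63
= 7.6575 MPa

7.6575


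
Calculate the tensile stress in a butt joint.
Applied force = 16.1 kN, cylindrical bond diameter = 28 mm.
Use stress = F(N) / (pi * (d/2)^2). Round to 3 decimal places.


A = pi * 14.0^2 = 615.7522 mm^2
sigma = 16100.0 / 615.7522 = 26.147 MPa

26.147


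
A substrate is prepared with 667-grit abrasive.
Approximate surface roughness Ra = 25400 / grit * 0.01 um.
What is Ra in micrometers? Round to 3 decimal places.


Ra = 25400 / 667 * 0.01 = 0.381 um

0.381


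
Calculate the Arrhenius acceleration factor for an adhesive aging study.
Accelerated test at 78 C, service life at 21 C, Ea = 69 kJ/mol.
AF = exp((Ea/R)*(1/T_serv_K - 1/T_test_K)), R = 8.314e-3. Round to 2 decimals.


T_test = 351.15 K, T_serv = 294.15 K
Ea/R = 69 / 0.008314 = 8299.25
AF = exp(8299.25 * (1/294.15 - 1/351.15))
= 97.50

97.50


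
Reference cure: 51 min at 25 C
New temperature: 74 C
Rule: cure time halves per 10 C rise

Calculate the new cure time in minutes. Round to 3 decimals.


factor = 2^((74-25)/10) = 29.8571
t_new = 51 / 29.8571 = 1.708 min

1.708
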